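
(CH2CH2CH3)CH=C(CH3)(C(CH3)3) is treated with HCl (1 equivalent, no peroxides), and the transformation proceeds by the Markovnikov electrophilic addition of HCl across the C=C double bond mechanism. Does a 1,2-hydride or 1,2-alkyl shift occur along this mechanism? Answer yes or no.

no

The first-formed carbocation is tertiary.
No single 1,2-shift to an adjacent carbon would produce a more-substituted cation than the one already present, so no rearrangement occurs.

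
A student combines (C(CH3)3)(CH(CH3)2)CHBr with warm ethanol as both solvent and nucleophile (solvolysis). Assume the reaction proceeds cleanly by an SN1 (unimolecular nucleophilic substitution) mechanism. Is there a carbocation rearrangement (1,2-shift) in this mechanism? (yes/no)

The first-formed carbocation is secondary.
The adjacent isopropyl carbon already bears 2 other carbon substituents and has a hydrogen to migrate; after a 1,2-hydride shift from that carbon the positive charge sits on a tertiary centre.
Tertiary is more stable than secondary, so the shift occurs.

yes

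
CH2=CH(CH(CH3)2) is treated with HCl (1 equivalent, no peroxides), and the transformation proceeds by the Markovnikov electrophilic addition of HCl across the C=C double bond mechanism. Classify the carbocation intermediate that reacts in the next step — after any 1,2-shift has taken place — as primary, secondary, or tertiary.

tertiary

Step 1: Electrophilic addition begins with the π(C=C) electrons forming a bond to the proton of HCl. Following Markovnikov's rule, the resulting cation is secondary. The H–Cl bond breaks heterolytically, releasing Cl⁻.
Step 2: Carbocation rearrangement: a 1,2-hydride shift from the adjacent isopropyl carbon converts the initially-formed secondary cation into the more stable tertiary cation.
The cation rearranges from secondary to tertiary via a 1,2-hydride shift from the adjacent isopropyl carbon; the tertiary cation is what reacts next.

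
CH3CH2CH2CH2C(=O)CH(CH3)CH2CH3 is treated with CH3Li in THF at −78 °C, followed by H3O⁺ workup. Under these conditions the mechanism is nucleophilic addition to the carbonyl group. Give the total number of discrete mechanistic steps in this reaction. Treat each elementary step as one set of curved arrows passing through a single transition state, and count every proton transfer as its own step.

Step 1: Nucleophilic addition: the carbanion-like carbon of CH3Li adds to the carbonyl carbon, pushing the π(C=O) electron pair onto oxygen and giving a tetrahedral alkoxide.
Step 2: The alkoxide picks up a proton during H3O⁺ workup to yield an alcohol.
Total: 2 elementary steps.

2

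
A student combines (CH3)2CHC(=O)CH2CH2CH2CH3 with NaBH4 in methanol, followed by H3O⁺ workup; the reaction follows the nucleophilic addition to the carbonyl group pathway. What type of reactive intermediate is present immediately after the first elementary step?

Step 1: H⁻ (delivered from BH4⁻) attacks the sp² carbonyl carbon; the C=O π bond breaks and the electrons end up as a lone pair on the alkoxide oxygen of the tetrahedral intermediate.
After step 1 the species present is a tetrahedral alkoxide intermediate.

tetrahedral alkoxide intermediate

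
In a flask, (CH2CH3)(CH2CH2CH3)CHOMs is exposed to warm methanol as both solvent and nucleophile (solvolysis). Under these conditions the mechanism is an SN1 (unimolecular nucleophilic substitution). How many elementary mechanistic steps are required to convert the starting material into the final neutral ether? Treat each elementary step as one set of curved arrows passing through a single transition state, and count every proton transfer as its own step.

Step 1: The C–O bond breaks with both electrons going to the mesylate; MsO⁻ leaves and a secondary carbocation remains.
(No 1,2-shift: no single shift to an adjacent carbon would give a more stable cation.)
Step 2: A lone pair on the oxygen of CH3OH attacks the carbocation, forming a new C–O σ-bond and an oxonium ion.
Step 3: Proton transfer from the O–H of the oxonium ion to a solvent molecule delivers the neutral ether.
Total: 3 elementary steps.

3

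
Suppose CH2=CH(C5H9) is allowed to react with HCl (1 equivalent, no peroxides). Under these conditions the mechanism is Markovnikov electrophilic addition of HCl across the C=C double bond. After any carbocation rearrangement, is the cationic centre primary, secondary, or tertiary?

tertiary

Step 1: The π electrons of the C=C bond attack a proton of HCl; Markovnikov addition places the new C–H on the less-substituted alkene carbon, so the positive charge ends up on the more-substituted carbon — a secondary carbocation. The H–Cl bond breaks heterolytically, releasing Cl⁻.
Step 2: Carbocation rearrangement: a 1,2-hydride shift from the adjacent cyclopentyl carbon converts the initially-formed secondary cation into the more stable tertiary cation.
The cation rearranges from secondary to tertiary via a 1,2-hydride shift from the adjacent cyclopentyl carbon; the tertiary cation is what reacts next.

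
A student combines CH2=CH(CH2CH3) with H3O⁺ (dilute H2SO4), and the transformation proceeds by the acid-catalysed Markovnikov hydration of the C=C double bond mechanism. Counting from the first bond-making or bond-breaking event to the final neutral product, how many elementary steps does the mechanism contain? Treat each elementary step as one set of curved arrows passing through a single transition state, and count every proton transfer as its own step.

Step 1: The π electrons of the C=C bond attack a proton of H3O⁺; Markovnikov addition places the new C–H on the less-substituted alkene carbon, so the positive charge ends up on the more-substituted carbon — a secondary carbocation. H2O is released.
(No 1,2-shift: no single shift to an adjacent carbon would give a more stable cation.)
Step 2: Nucleophilic capture of the cation by H2O produces the protonated alcohol (an oxonium ion).
Step 3: Proton transfer from the O–H of the oxonium ion to H2O completes the catalytic cycle and yields the alcohol.
Total: 3 elementary steps.

3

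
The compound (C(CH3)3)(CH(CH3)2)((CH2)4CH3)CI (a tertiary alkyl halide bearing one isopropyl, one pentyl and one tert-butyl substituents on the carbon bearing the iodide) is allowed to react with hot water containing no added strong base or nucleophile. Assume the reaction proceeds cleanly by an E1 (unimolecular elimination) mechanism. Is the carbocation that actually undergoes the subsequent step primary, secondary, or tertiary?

tertiary

Step 1: Rate-determining heterolysis of the C–I bond gives I⁻ and a tertiary carbocation.
No single 1,2-shift to an adjacent carbon would give a more-substituted cation, so no rearrangement occurs.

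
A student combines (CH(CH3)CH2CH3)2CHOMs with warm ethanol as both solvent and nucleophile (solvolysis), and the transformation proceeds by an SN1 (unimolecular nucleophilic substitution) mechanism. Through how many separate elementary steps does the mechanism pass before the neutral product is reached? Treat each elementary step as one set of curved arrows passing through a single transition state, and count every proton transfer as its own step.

4

Step 1: Ionisation: the C–O σ-bond cleaves heterolytically; both bonding electrons depart with MsO⁻, leaving a secondary carbocation at the α-carbon.
Step 2: A 1,2-hydride shift from the adjacent sec-butyl carbon moves the positive charge from the secondary centre to an adjacent carbon, generating a more stable tertiary carbocation.
Step 3: CH3CH2OH donates an oxygen lone pair into the empty p orbital of the cation, giving a protonated ether (an oxonium ion).
Step 4: Proton transfer from the O–H of the oxonium ion to a solvent molecule delivers the neutral ether.
Total: 4 elementary steps.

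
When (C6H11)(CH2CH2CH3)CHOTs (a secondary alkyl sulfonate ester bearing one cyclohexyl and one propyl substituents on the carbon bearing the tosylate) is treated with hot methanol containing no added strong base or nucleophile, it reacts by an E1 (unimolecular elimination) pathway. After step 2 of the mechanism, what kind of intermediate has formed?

tertiary carbocation

Step 1: Ionisation: the C–O σ-bond cleaves heterolytically; both bonding electrons depart with TsO⁻, leaving a secondary carbocation at the α-carbon.
Step 2: A 1,2-hydride shift from the adjacent cyclohexyl carbon moves the positive charge from the secondary centre to an adjacent carbon, generating a more stable tertiary carbocation.
After step 2 the species present is a tertiary carbocation.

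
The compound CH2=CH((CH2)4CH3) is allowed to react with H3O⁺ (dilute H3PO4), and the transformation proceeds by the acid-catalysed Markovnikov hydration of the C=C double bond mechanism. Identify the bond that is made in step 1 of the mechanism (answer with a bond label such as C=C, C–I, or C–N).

Step 1: Electrophilic addition begins with the π(C=C) electrons forming a bond to the proton of H3O⁺. Following Markovnikov's rule, the resulting cation is secondary. H2O is released.
The bond formed in this step is the C–H bond.

C–H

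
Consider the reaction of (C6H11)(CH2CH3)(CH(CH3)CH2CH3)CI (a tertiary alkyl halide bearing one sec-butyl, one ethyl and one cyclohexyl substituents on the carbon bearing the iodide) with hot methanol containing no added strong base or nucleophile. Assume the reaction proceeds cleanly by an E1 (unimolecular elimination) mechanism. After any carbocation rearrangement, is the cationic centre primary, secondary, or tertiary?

Step 1: Rate-determining heterolysis of the C–I bond gives I⁻ and a tertiary carbocation.
No single 1,2-shift to an adjacent carbon would give a more-substituted cation, so no rearrangement occurs.

tertiary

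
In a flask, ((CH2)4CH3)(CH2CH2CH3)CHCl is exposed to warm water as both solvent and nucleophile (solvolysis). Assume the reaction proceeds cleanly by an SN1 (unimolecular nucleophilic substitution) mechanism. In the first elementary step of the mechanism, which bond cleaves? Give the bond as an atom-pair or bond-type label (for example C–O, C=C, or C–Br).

C–Cl

Step 1: Rate-determining heterolysis of the C–Cl bond gives Cl⁻ and a secondary carbocation.
The bond broken in this step is the C–Cl bond.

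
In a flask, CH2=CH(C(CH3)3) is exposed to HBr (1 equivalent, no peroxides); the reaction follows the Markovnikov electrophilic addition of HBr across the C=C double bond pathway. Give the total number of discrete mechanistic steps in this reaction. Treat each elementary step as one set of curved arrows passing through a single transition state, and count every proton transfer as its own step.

Step 1: The π electrons of the C=C bond attack a proton of HBr; Markovnikov addition places the new C–H on the less-substituted alkene carbon, so the positive charge ends up on the more-substituted carbon — a secondary carbocation. The H–Br bond breaks heterolytically, releasing Br⁻.
Step 2: Carbocation rearrangement: a 1,2-methyl shift from the adjacent tert-butyl carbon converts the initially-formed secondary cation into the more stable tertiary cation.
Step 3: Nucleophilic attack by Br⁻ on the carbocation completes the addition, giving R–Br.
Total: 3 elementary steps.

3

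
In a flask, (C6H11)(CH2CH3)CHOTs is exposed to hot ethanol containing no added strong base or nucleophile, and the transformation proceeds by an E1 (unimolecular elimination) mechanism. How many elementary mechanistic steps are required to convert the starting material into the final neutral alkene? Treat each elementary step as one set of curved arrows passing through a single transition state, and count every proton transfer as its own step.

3

Step 1: Unassisted departure of TsO⁻ (taking the C–O bonding pair) generates a secondary carbocation.
Step 2: A 1,2-hydride shift from the adjacent cyclohexyl carbon moves the positive charge from the secondary centre to an adjacent carbon, generating a more stable tertiary carbocation.
Step 3: Loss of a β-proton to an ethanol molecule of the solvent: the C–H bonding pair collapses toward the cationic carbon to form the C=C π bond, yielding the alkene.
Total: 3 elementary steps.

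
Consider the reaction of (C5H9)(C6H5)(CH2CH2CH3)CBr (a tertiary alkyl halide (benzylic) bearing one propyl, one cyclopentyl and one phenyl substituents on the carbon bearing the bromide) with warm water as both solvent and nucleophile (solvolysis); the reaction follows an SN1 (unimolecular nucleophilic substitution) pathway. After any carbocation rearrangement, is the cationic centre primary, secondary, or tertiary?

tertiary

Step 1: Ionisation: the C–Br σ-bond cleaves heterolytically; both bonding electrons depart with Br⁻, leaving a tertiary carbocation at the α-carbon.
No single 1,2-shift to an adjacent carbon would give a more-substituted cation, so no rearrangement occurs.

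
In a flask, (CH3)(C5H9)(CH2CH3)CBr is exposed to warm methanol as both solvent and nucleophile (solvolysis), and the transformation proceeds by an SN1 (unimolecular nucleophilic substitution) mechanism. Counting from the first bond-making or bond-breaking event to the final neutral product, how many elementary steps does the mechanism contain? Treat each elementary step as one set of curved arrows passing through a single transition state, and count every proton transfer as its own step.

3

Step 1: The C–Br bond breaks with both electrons going to the bromide; Br⁻ leaves and a tertiary carbocation remains.
(No 1,2-shift: no single shift to an adjacent carbon would give a more stable cation.)
Step 2: CH3OH donates an oxygen lone pair into the empty p orbital of the cation, giving a protonated ether (an oxonium ion).
Step 3: A second solvent molecule removes the proton on oxygen, giving the neutral ether product.
Total: 3 elementary steps.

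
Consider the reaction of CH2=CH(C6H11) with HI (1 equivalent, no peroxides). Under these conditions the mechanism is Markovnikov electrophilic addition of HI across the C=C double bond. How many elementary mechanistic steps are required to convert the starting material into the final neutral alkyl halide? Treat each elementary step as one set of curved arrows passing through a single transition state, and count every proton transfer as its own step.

Step 1: The π electrons of the C=C bond attack a proton of HI; Markovnikov addition places the new C–H on the less-substituted alkene carbon, so the positive charge ends up on the more-substituted carbon — a secondary carbocation. The H–I bond breaks heterolytically, releasing I⁻.
Step 2: Carbocation rearrangement: a 1,2-hydride shift from the adjacent cyclohexyl carbon converts the initially-formed secondary cation into the more stable tertiary cation.
Step 3: I⁻ captures the cation: a lone pair on I⁻ fills the empty p orbital, producing the alkyl halide product.
Total: 3 elementary steps.

3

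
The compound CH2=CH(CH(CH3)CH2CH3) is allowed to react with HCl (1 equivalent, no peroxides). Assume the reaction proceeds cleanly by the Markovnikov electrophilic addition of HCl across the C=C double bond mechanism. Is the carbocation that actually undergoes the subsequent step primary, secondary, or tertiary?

Step 1: Electrophilic addition begins with the π(C=C) electrons forming a bond to the proton of HCl. Following Markovnikov's rule, the resulting cation is secondary. The H–Cl bond breaks heterolytically, releasing Cl⁻.
Step 2: A 1,2-hydride shift from the adjacent sec-butyl carbon moves the positive charge from the secondary centre to an adjacent carbon, generating a more stable tertiary carbocation.
The cation rearranges from secondary to tertiary via a 1,2-hydride shift from the adjacent sec-butyl carbon; the tertiary cation is what reacts next.

tertiary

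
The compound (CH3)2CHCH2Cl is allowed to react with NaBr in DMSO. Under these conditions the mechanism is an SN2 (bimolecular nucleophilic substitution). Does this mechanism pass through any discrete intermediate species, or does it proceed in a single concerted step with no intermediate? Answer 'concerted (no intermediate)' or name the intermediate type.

concerted (no intermediate)

The bromide nucleophile donates a lone pair from Br to the α-carbon in a backside attack; simultaneously the C–Cl σ-bond breaks and both of its electrons leave with Cl⁻. One concerted step with inversion of configuration.
All bond changes occur in one transition state; no discrete intermediate is formed.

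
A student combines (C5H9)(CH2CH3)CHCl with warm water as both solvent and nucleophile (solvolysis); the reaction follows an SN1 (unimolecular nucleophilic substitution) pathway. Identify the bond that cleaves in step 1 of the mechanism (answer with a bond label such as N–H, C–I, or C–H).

Step 1: Unassisted departure of Cl⁻ (taking the C–Cl bonding pair) generates a secondary carbocation.
The bond broken in this step is the C–Cl bond.

C–Cl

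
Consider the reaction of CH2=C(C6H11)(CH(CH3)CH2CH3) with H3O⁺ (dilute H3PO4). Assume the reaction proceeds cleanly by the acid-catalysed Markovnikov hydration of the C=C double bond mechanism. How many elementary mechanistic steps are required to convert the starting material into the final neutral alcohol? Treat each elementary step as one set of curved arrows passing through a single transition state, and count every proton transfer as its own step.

3

Step 1: Electrophilic addition begins with the π(C=C) electrons forming a bond to the proton of H3O⁺. Following Markovnikov's rule, the resulting cation is tertiary. H2O is released.
(No 1,2-shift: no single shift to an adjacent carbon would give a more stable cation.)
Step 2: A lone pair on the oxygen of H2O attacks the carbocation, forming a C–O bond and an oxonium ion (a protonated alcohol).
Step 3: H2O removes a proton from the oxonium oxygen, regenerating H3O⁺ and giving the neutral alcohol.
Total: 3 elementary steps.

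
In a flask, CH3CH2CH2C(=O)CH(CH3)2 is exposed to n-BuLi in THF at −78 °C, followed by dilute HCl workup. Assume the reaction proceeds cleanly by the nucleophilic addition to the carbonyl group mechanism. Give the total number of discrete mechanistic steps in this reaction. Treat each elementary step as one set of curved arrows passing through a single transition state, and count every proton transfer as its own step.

2

Step 1: the carbanion-like carbon of n-BuLi attacks the sp² carbonyl carbon; the C=O π bond breaks and the electrons end up as a lone pair on the alkoxide oxygen of the tetrahedral intermediate.
Step 2: Protonation of the alkoxide by dilute HCl workup furnishes an alcohol.
Total: 2 elementary steps.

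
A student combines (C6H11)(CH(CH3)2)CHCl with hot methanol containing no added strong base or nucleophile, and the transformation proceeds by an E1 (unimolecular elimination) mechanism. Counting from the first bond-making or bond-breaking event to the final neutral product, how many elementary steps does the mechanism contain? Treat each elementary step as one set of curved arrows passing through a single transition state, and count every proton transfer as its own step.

3

Step 1: Ionisation: the C–Cl σ-bond cleaves heterolytically; both bonding electrons depart with Cl⁻, leaving a secondary carbocation at the α-carbon.
Step 2: A 1,2-hydride shift from the adjacent cyclohexyl carbon moves the positive charge from the secondary centre to an adjacent carbon, generating a more stable tertiary carbocation.
Step 3: Loss of a β-proton to a methanol molecule of the solvent: the C–H bonding pair collapses toward the cationic carbon to form the C=C π bond, yielding the alkene.
Total: 3 elementary steps.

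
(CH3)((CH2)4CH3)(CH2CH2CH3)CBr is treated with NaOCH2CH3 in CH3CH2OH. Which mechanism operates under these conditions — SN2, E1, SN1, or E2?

Conditions: a strong base with a tertiary substrate bearing a β-hydrogen.
These conditions are the textbook signature of the E2 pathway.
A strong (often hindered) base removes a β-H in concert with loss of the leaving group — bimolecular elimination.

E2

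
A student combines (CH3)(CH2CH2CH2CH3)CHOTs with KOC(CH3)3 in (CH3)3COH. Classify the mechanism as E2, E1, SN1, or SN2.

E2

Conditions: a strong/bulky base with a secondary substrate bearing a β-hydrogen.
These conditions are the textbook signature of the E2 pathway.
A strong (often hindered) base removes a β-H in concert with loss of the leaving group — bimolecular elimination.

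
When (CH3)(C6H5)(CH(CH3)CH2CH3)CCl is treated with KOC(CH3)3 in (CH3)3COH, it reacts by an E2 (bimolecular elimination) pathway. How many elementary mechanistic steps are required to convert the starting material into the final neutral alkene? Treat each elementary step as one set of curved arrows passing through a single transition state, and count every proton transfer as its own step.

1

Step 1: In one step, (CH3)3CO⁻ pulls off a β-proton, the C–Cl bond cleaves, and a C=C double bond forms between the α- and β-carbons (E2, anti elimination).
Total: 1 elementary step.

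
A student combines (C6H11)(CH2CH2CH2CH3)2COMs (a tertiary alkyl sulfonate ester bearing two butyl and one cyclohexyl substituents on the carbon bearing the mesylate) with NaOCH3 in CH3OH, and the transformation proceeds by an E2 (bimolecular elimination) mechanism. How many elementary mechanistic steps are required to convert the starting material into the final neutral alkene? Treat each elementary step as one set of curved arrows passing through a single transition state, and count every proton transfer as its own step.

1

Step 1: Concerted anti-periplanar elimination: CH3O⁻ abstracts a β-H while MsO⁻ leaves, and the C–H electrons become the new C=C π bond — all in a single transition state.
Total: 1 elementary step.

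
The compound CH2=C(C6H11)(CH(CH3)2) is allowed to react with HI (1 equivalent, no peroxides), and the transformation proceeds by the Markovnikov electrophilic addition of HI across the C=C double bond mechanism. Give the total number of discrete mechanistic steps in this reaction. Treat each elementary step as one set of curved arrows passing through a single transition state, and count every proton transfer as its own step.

2

Step 1: Electrophilic addition begins with the π(C=C) electrons forming a bond to the proton of HI. Following Markovnikov's rule, the resulting cation is tertiary. The H–I bond breaks heterolytically, releasing I⁻.
(No 1,2-shift: no single shift to an adjacent carbon would give a more stable cation.)
Step 2: The I⁻ anion donates a lone pair to the carbocation, forming the new C–I σ-bond and giving the neutral alkyl halide.
Total: 2 elementary steps.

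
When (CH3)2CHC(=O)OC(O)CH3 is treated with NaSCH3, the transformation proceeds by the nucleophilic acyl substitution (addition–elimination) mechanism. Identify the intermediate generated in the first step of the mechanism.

tetrahedral intermediate

Step 1: CH3S⁻ adds to the carbonyl carbon; the C=O π electrons shift onto oxygen and a tetrahedral alkoxide intermediate forms.
After step 1 the species present is a tetrahedral intermediate.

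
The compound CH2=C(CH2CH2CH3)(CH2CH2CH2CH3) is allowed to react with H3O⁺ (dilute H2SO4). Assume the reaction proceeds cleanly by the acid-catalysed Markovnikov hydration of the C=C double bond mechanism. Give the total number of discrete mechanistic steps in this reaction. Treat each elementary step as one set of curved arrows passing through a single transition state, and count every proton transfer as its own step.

3

Step 1: Protonation of the alkene by H3O⁺: the π bond acts as the nucleophile and picks up H⁺, giving the more stable (Markovnikov) tertiary carbocation. H2O is released.
(No 1,2-shift: no single shift to an adjacent carbon would give a more stable cation.)
Step 2: A lone pair on the oxygen of H2O attacks the carbocation, forming a C–O bond and an oxonium ion (a protonated alcohol).
Step 3: Proton transfer from the O–H of the oxonium ion to H2O completes the catalytic cycle and yields the alcohol.
Total: 3 elementary steps.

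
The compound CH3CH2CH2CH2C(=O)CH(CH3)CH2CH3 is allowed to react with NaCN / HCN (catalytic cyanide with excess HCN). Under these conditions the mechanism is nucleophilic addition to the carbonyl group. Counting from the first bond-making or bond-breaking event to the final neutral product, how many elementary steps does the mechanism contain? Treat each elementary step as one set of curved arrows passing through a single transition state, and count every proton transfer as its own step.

2

Step 1: Nucleophilic addition: CN⁻ adds to the carbonyl carbon, pushing the π(C=O) electron pair onto oxygen and giving a tetrahedral alkoxide.
Step 2: Proton transfer from HCN to the alkoxide furnishes a cyanohydrin (and releases another CN⁻ to continue the reaction).
Total: 2 elementary steps.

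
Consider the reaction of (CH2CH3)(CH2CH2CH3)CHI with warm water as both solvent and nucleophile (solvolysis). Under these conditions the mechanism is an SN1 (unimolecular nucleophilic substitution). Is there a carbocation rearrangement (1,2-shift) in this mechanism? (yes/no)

The first-formed carbocation is secondary.
No single 1,2-shift to an adjacent carbon would produce a more-substituted cation than the one already present, so no rearrangement occurs.

no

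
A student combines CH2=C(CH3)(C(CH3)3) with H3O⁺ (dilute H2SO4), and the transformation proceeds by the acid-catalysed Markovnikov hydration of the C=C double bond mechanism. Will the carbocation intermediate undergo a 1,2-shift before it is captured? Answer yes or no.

no

The first-formed carbocation is tertiary.
No single 1,2-shift to an adjacent carbon would produce a more-substituted cation than the one already present, so no rearrangement occurs.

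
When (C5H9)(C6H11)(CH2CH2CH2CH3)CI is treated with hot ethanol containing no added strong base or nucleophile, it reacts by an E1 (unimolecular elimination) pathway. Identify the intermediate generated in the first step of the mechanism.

Step 1: Rate-determining heterolysis of the C–I bond gives I⁻ and a tertiary carbocation.
After step 1 the species present is a tertiary carbocation.

tertiary carbocation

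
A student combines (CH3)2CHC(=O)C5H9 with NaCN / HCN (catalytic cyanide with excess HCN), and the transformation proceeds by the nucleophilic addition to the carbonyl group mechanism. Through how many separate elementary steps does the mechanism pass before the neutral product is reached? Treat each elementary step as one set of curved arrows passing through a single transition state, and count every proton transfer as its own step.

Step 1: CN⁻ attacks the sp² carbonyl carbon; the C=O π bond breaks and the electrons end up as a lone pair on the alkoxide oxygen of the tetrahedral intermediate.
Step 2: The alkoxide oxygen removes a proton from HCN present in the mixture, giving a cyanohydrin and regenerating CN⁻.
Total: 2 elementary steps.

2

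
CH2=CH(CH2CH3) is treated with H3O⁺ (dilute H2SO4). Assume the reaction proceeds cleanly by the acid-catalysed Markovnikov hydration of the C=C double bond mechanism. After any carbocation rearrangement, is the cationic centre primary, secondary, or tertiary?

secondary

Step 1: Protonation of the alkene by H3O⁺: the π bond acts as the nucleophile and picks up H⁺, giving the more stable (Markovnikov) secondary carbocation. H2O is released.
No single 1,2-shift to an adjacent carbon would give a more-substituted cation, so no rearrangement occurs.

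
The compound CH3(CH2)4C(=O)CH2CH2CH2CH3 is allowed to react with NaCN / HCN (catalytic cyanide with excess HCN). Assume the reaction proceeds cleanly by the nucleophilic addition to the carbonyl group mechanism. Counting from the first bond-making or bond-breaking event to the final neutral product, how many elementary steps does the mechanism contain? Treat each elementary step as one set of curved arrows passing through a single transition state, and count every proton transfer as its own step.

2

Step 1: A lone pair / filled orbital on CN⁻ attacks the electrophilic carbonyl carbon; the π(C=O) electrons shift onto oxygen, producing a tetrahedral alkoxide intermediate.
Step 2: The alkoxide oxygen removes a proton from HCN present in the mixture, giving a cyanohydrin and regenerating CN⁻.
Total: 2 elementary steps.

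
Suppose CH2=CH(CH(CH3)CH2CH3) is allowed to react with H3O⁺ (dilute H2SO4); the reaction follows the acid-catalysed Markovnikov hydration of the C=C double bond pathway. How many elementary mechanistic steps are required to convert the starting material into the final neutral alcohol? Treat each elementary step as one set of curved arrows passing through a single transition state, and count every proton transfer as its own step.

4

Step 1: Protonation of the alkene by H3O⁺: the π bond acts as the nucleophile and picks up H⁺, giving the more stable (Markovnikov) secondary carbocation. H2O is released.
Step 2: Carbocation rearrangement: a 1,2-hydride shift from the adjacent sec-butyl carbon converts the initially-formed secondary cation into the more stable tertiary cation.
Step 3: Water acts as the nucleophile: an oxygen lone pair bonds to the cationic carbon, giving an oxonium-ion intermediate.
Step 4: H2O removes a proton from the oxonium oxygen, regenerating H3O⁺ and giving the neutral alcohol.
Total: 4 elementary steps.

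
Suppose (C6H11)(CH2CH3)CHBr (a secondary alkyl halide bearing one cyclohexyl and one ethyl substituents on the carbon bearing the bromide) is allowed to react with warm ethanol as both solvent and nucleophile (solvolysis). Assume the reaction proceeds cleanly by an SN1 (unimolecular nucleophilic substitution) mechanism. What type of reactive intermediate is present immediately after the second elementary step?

Step 1: Ionisation: the C–Br σ-bond cleaves heterolytically; both bonding electrons depart with Br⁻, leaving a secondary carbocation at the α-carbon.
Step 2: A hydride (H with its bonding pair) migrates from the adjacent cyclohexyl carbon to the cationic centre — a 1,2-hydride shift — upgrading the secondary cation to a tertiary one.
After step 2 the species present is a tertiary carbocation.

tertiary carbocation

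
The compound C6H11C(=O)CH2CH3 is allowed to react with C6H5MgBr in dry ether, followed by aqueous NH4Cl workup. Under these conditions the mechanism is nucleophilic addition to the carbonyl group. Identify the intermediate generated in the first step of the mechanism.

tetrahedral alkoxide intermediate

Step 1: the carbanion-like carbon of C6H5MgBr attacks the sp² carbonyl carbon; the C=O π bond breaks and the electrons end up as a lone pair on the alkoxide oxygen of the tetrahedral intermediate.
After step 1 the species present is a tetrahedral alkoxide intermediate.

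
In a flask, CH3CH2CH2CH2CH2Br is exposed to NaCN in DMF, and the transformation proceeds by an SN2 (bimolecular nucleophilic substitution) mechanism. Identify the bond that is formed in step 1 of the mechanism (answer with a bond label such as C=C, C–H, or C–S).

C–C

Step 1: CN⁻ attacks the back face of the α-carbon while Br⁻ departs with the C–Br bonding pair — a single concerted displacement through a pentacoordinate transition state.
The bond formed in this step is the C–C bond.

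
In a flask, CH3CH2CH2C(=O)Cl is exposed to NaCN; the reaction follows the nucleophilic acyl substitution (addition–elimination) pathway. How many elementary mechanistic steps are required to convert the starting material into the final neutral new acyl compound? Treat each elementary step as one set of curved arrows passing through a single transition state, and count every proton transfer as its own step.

Step 1: Nucleophilic addition of CN⁻ to the acyl carbon breaks the π(C=O) bond and yields a tetrahedral, anionic intermediate.
Step 2: An oxygen lone pair re-forms the C=O π bond as the C–Cl σ-bond breaks; Cl⁻ is expelled.
Total: 2 elementary steps.

2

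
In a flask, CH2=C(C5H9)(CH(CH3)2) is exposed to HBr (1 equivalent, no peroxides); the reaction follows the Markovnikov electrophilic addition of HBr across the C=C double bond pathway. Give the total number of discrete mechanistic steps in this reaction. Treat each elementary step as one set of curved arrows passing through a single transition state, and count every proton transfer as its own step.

Step 1: Electrophilic addition begins with the π(C=C) electrons forming a bond to the proton of HBr. Following Markovnikov's rule, the resulting cation is tertiary. The H–Br bond breaks heterolytically, releasing Br⁻.
(No 1,2-shift: no single shift to an adjacent carbon would give a more stable cation.)
Step 2: The Br⁻ anion donates a lone pair to the carbocation, forming the new C–Br σ-bond and giving the neutral alkyl halide.
Total: 2 elementary steps.

2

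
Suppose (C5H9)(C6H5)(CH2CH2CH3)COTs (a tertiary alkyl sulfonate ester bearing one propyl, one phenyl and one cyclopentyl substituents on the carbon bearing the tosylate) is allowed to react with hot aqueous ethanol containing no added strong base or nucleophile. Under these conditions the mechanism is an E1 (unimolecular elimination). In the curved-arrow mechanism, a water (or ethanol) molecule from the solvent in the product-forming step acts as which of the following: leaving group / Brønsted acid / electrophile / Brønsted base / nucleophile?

Step 2: Loss of a β-proton to a water (or ethanol) molecule of the solvent: the C–H bonding pair collapses toward the cationic carbon to form the C=C π bond, yielding the alkene.
A water (or ethanol) molecule from the solvent in the product-forming step accepts a proton in a proton-transfer step — a Brønsted base.

Brønsted base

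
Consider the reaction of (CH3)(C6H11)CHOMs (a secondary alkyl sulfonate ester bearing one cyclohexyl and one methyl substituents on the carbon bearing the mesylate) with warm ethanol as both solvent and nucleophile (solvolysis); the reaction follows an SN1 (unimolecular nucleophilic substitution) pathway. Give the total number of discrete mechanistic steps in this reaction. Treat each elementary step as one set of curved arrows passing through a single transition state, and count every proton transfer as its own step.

4

Step 1: Ionisation: the C–O σ-bond cleaves heterolytically; both bonding electrons depart with MsO⁻, leaving a secondary carbocation at the α-carbon.
Step 2: A hydride (H with its bonding pair) migrates from the adjacent cyclohexyl carbon to the cationic centre — a 1,2-hydride shift — upgrading the secondary cation to a tertiary one.
Step 3: Nucleophilic capture: the oxygen of CH3CH2OH bonds to the cationic carbon, producing an oxonium-ion intermediate.
Step 4: A second solvent molecule removes the proton on oxygen, giving the neutral ether product.
Total: 4 elementary steps.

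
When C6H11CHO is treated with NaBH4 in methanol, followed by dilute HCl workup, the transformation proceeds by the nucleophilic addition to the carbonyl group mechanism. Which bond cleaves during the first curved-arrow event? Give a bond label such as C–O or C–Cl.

π(C=O)

Step 1: Nucleophilic addition: H⁻ (delivered from BH4⁻) adds to the carbonyl carbon, pushing the π(C=O) electron pair onto oxygen and giving a tetrahedral alkoxide.
The bond broken in this step is the π(C=O) bond.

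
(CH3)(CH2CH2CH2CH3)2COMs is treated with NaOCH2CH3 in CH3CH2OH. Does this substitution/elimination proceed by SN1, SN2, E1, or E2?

Conditions: a strong base with a tertiary substrate bearing a β-hydrogen.
These conditions are the textbook signature of the E2 pathway.
A strong (often hindered) base removes a β-H in concert with loss of the leaving group — bimolecular elimination.

E2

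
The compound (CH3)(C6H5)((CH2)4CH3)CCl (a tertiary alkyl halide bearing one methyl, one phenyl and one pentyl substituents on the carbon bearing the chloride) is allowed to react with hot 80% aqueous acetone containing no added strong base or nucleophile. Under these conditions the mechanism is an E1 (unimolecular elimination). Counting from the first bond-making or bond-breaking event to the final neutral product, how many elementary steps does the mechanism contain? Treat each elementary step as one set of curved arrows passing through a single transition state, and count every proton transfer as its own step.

Step 1: The C–Cl bond breaks with both electrons going to the chloride; Cl⁻ leaves and a tertiary carbocation remains.
(No 1,2-shift: no single shift to an adjacent carbon would give a more stable cation.)
Step 2: A weak base (a water molecule from the solvent) removes a proton from a carbon adjacent to the cationic centre; the electrons of that C–H bond become the new π(C=C) bond, giving the alkene.
Total: 2 elementary steps.

2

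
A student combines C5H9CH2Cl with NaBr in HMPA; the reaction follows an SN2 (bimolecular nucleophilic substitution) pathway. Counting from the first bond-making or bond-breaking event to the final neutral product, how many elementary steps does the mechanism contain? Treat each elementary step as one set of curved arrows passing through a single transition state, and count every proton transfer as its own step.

Step 1: Br⁻ attacks the back face of the α-carbon while Cl⁻ departs with the C–Cl bonding pair — a single concerted displacement through a pentacoordinate transition state.
Total: 1 elementary step.

1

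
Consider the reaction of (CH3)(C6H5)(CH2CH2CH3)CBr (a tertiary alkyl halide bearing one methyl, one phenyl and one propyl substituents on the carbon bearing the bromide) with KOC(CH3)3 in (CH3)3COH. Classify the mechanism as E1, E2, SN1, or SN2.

E2

Conditions: a strong/bulky base with a tertiary substrate bearing a β-hydrogen.
These conditions are the textbook signature of the E2 pathway.
A strong (often hindered) base removes a β-H in concert with loss of the leaving group — bimolecular elimination.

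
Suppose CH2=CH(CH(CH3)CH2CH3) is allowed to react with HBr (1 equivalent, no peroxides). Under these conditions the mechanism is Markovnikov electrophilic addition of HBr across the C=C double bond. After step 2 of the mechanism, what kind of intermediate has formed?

tertiary carbocation

Step 1: The π electrons of the C=C bond attack a proton of HBr; Markovnikov addition places the new C–H on the less-substituted alkene carbon, so the positive charge ends up on the more-substituted carbon — a secondary carbocation. The H–Br bond breaks heterolytically, releasing Br⁻.
Step 2: Carbocation rearrangement: a 1,2-hydride shift from the adjacent sec-butyl carbon converts the initially-formed secondary cation into the more stable tertiary cation.
After step 2 the species present is a tertiary carbocation.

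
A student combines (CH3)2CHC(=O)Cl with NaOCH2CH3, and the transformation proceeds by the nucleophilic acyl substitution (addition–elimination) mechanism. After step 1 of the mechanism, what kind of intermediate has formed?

Step 1: CH3CH2O⁻ adds to the carbonyl carbon; the C=O π electrons shift onto oxygen and a tetrahedral alkoxide intermediate forms.
After step 1 the species present is a tetrahedral intermediate.

tetrahedral intermediate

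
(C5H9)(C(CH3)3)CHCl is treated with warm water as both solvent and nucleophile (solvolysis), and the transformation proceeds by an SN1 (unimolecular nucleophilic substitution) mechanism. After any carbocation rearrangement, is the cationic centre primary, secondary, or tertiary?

Step 1: Rate-determining heterolysis of the C–Cl bond gives Cl⁻ and a secondary carbocation.
Step 2: A hydride (H with its bonding pair) migrates from the adjacent cyclopentyl carbon to the cationic centre — a 1,2-hydride shift — upgrading the secondary cation to a tertiary one.
The cation rearranges from secondary to tertiary via a 1,2-hydride shift from the adjacent cyclopentyl carbon; the tertiary cation is what reacts next.

tertiary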